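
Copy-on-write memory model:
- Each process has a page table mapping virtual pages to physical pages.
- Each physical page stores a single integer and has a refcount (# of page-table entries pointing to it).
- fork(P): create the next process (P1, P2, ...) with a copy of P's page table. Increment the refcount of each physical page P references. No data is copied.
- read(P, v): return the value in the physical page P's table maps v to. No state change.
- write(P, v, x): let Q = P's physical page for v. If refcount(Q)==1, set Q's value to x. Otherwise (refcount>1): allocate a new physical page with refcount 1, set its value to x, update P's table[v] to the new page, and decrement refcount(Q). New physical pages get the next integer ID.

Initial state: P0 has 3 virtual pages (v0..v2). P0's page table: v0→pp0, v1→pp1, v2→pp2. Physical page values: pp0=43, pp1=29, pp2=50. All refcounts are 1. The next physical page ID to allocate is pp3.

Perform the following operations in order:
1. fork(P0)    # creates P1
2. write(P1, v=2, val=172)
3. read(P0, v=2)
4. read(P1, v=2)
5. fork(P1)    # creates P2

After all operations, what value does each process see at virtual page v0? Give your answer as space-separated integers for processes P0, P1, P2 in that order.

Op 1: fork(P0) -> P1. 3 ppages; refcounts: pp0:2 pp1:2 pp2:2
Op 2: write(P1, v2, 172). refcount(pp2)=2>1 -> COPY to pp3. 4 ppages; refcounts: pp0:2 pp1:2 pp2:1 pp3:1
Op 3: read(P0, v2) -> 50. No state change.
Op 4: read(P1, v2) -> 172. No state change.
Op 5: fork(P1) -> P2. 4 ppages; refcounts: pp0:3 pp1:3 pp2:1 pp3:2
P0: v0 -> pp0 = 43
P1: v0 -> pp0 = 43
P2: v0 -> pp0 = 43

Answer: 43 43 43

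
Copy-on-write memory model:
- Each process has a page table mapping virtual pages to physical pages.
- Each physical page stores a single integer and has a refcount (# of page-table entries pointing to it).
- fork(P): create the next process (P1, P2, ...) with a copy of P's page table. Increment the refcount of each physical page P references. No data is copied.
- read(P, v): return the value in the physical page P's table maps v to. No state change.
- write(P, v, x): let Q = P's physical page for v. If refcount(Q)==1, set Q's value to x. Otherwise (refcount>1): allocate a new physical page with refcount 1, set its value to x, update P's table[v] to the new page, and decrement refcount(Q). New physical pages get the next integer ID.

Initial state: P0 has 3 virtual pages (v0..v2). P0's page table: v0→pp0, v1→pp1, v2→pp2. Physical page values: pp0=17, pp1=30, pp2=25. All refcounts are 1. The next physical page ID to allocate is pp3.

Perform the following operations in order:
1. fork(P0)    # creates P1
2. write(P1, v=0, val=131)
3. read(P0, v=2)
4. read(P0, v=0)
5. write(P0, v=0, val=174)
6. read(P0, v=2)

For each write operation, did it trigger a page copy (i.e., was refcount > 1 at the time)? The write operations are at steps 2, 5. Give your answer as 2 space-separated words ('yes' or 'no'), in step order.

Op 1: fork(P0) -> P1. 3 ppages; refcounts: pp0:2 pp1:2 pp2:2
Op 2: write(P1, v0, 131). refcount(pp0)=2>1 -> COPY to pp3. 4 ppages; refcounts: pp0:1 pp1:2 pp2:2 pp3:1
Op 3: read(P0, v2) -> 25. No state change.
Op 4: read(P0, v0) -> 17. No state change.
Op 5: write(P0, v0, 174). refcount(pp0)=1 -> write in place. 4 ppages; refcounts: pp0:1 pp1:2 pp2:2 pp3:1
Op 6: read(P0, v2) -> 25. No state change.

yes no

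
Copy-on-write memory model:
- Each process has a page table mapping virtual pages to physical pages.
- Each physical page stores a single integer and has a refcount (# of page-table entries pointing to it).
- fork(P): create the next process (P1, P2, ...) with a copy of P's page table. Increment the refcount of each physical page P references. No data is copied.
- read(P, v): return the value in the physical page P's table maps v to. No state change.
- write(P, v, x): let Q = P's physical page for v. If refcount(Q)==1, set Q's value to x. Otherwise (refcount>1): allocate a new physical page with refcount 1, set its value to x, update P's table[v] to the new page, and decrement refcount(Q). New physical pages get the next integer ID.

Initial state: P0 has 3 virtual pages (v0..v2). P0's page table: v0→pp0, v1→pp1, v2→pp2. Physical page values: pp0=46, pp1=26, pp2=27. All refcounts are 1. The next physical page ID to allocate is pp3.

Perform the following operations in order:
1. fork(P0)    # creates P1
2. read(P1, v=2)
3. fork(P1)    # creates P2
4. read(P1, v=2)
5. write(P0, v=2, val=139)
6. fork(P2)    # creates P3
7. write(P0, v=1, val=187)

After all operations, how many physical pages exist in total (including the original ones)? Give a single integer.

Answer: 5

Derivation:
Op 1: fork(P0) -> P1. 3 ppages; refcounts: pp0:2 pp1:2 pp2:2
Op 2: read(P1, v2) -> 27. No state change.
Op 3: fork(P1) -> P2. 3 ppages; refcounts: pp0:3 pp1:3 pp2:3
Op 4: read(P1, v2) -> 27. No state change.
Op 5: write(P0, v2, 139). refcount(pp2)=3>1 -> COPY to pp3. 4 ppages; refcounts: pp0:3 pp1:3 pp2:2 pp3:1
Op 6: fork(P2) -> P3. 4 ppages; refcounts: pp0:4 pp1:4 pp2:3 pp3:1
Op 7: write(P0, v1, 187). refcount(pp1)=4>1 -> COPY to pp4. 5 ppages; refcounts: pp0:4 pp1:3 pp2:3 pp3:1 pp4:1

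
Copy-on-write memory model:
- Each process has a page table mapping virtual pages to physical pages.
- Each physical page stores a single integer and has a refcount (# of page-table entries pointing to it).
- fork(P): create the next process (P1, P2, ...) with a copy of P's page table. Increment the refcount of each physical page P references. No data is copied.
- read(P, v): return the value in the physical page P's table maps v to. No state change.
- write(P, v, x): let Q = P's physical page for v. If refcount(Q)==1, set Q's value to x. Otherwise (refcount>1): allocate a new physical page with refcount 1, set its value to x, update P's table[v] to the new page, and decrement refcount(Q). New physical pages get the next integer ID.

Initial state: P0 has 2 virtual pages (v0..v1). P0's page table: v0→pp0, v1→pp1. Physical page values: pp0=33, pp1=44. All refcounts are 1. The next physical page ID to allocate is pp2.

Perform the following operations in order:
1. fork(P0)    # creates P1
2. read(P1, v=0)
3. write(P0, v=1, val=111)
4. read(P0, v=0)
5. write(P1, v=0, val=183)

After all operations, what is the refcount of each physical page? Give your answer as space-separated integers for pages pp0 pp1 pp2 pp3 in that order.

Answer: 1 1 1 1

Derivation:
Op 1: fork(P0) -> P1. 2 ppages; refcounts: pp0:2 pp1:2
Op 2: read(P1, v0) -> 33. No state change.
Op 3: write(P0, v1, 111). refcount(pp1)=2>1 -> COPY to pp2. 3 ppages; refcounts: pp0:2 pp1:1 pp2:1
Op 4: read(P0, v0) -> 33. No state change.
Op 5: write(P1, v0, 183). refcount(pp0)=2>1 -> COPY to pp3. 4 ppages; refcounts: pp0:1 pp1:1 pp2:1 pp3:1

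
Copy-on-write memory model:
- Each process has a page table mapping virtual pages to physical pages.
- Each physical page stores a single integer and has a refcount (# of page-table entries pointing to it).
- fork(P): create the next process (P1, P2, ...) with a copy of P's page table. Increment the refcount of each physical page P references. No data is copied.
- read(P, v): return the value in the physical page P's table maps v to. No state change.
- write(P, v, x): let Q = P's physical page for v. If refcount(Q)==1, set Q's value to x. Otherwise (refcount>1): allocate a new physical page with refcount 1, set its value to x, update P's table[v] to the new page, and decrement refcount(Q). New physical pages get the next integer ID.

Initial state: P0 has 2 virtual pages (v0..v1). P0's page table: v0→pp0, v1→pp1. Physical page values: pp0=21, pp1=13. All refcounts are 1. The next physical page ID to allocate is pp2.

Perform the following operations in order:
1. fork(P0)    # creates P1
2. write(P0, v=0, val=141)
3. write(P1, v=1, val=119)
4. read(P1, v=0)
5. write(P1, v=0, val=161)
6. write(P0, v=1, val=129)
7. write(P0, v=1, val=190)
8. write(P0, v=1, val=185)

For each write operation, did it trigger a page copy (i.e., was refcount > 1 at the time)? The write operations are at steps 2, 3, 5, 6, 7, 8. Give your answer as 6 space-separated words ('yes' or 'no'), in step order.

Op 1: fork(P0) -> P1. 2 ppages; refcounts: pp0:2 pp1:2
Op 2: write(P0, v0, 141). refcount(pp0)=2>1 -> COPY to pp2. 3 ppages; refcounts: pp0:1 pp1:2 pp2:1
Op 3: write(P1, v1, 119). refcount(pp1)=2>1 -> COPY to pp3. 4 ppages; refcounts: pp0:1 pp1:1 pp2:1 pp3:1
Op 4: read(P1, v0) -> 21. No state change.
Op 5: write(P1, v0, 161). refcount(pp0)=1 -> write in place. 4 ppages; refcounts: pp0:1 pp1:1 pp2:1 pp3:1
Op 6: write(P0, v1, 129). refcount(pp1)=1 -> write in place. 4 ppages; refcounts: pp0:1 pp1:1 pp2:1 pp3:1
Op 7: write(P0, v1, 190). refcount(pp1)=1 -> write in place. 4 ppages; refcounts: pp0:1 pp1:1 pp2:1 pp3:1
Op 8: write(P0, v1, 185). refcount(pp1)=1 -> write in place. 4 ppages; refcounts: pp0:1 pp1:1 pp2:1 pp3:1

yes yes no no no no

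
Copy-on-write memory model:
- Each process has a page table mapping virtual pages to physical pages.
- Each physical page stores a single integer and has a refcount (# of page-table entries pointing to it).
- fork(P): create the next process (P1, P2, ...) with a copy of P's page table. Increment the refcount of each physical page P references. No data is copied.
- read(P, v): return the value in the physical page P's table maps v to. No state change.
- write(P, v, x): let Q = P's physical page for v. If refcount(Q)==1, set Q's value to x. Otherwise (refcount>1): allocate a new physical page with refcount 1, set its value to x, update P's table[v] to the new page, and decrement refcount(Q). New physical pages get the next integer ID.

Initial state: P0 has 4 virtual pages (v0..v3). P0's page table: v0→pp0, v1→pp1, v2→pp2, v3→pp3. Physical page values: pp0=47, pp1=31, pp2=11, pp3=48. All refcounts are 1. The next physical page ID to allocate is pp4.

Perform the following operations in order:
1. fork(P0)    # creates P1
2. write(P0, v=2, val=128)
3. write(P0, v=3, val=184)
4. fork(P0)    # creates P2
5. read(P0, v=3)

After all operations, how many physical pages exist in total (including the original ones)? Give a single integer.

Op 1: fork(P0) -> P1. 4 ppages; refcounts: pp0:2 pp1:2 pp2:2 pp3:2
Op 2: write(P0, v2, 128). refcount(pp2)=2>1 -> COPY to pp4. 5 ppages; refcounts: pp0:2 pp1:2 pp2:1 pp3:2 pp4:1
Op 3: write(P0, v3, 184). refcount(pp3)=2>1 -> COPY to pp5. 6 ppages; refcounts: pp0:2 pp1:2 pp2:1 pp3:1 pp4:1 pp5:1
Op 4: fork(P0) -> P2. 6 ppages; refcounts: pp0:3 pp1:3 pp2:1 pp3:1 pp4:2 pp5:2
Op 5: read(P0, v3) -> 184. No state change.

Answer: 6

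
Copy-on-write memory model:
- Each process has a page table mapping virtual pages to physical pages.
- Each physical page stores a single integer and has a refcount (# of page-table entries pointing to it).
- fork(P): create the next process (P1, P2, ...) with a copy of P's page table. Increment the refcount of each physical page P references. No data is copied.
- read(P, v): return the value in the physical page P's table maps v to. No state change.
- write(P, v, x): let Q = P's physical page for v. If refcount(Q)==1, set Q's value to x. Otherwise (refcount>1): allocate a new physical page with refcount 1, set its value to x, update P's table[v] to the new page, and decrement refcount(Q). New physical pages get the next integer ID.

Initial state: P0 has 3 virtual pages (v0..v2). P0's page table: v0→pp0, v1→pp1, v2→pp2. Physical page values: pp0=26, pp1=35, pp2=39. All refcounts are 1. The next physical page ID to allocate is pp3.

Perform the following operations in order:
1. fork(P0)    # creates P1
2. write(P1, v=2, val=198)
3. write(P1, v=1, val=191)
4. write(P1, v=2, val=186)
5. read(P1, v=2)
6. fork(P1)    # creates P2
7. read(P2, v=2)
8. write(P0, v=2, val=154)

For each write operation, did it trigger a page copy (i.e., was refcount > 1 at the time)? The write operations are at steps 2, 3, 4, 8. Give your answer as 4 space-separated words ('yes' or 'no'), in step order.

Op 1: fork(P0) -> P1. 3 ppages; refcounts: pp0:2 pp1:2 pp2:2
Op 2: write(P1, v2, 198). refcount(pp2)=2>1 -> COPY to pp3. 4 ppages; refcounts: pp0:2 pp1:2 pp2:1 pp3:1
Op 3: write(P1, v1, 191). refcount(pp1)=2>1 -> COPY to pp4. 5 ppages; refcounts: pp0:2 pp1:1 pp2:1 pp3:1 pp4:1
Op 4: write(P1, v2, 186). refcount(pp3)=1 -> write in place. 5 ppages; refcounts: pp0:2 pp1:1 pp2:1 pp3:1 pp4:1
Op 5: read(P1, v2) -> 186. No state change.
Op 6: fork(P1) -> P2. 5 ppages; refcounts: pp0:3 pp1:1 pp2:1 pp3:2 pp4:2
Op 7: read(P2, v2) -> 186. No state change.
Op 8: write(P0, v2, 154). refcount(pp2)=1 -> write in place. 5 ppages; refcounts: pp0:3 pp1:1 pp2:1 pp3:2 pp4:2

yes yes no no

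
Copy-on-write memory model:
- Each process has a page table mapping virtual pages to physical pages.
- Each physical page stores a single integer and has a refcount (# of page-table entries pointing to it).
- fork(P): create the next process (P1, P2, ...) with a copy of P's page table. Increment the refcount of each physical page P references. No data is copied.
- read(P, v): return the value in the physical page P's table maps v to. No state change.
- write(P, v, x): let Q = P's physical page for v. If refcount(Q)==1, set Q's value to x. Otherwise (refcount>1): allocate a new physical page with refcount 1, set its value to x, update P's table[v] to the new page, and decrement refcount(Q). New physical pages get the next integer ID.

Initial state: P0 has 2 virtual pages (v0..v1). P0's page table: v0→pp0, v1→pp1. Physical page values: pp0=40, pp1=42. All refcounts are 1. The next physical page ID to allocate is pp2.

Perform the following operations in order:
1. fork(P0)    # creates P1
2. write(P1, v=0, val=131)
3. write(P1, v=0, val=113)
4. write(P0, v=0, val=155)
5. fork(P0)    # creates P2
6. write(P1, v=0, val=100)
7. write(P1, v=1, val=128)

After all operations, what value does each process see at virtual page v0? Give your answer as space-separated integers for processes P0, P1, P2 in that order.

Op 1: fork(P0) -> P1. 2 ppages; refcounts: pp0:2 pp1:2
Op 2: write(P1, v0, 131). refcount(pp0)=2>1 -> COPY to pp2. 3 ppages; refcounts: pp0:1 pp1:2 pp2:1
Op 3: write(P1, v0, 113). refcount(pp2)=1 -> write in place. 3 ppages; refcounts: pp0:1 pp1:2 pp2:1
Op 4: write(P0, v0, 155). refcount(pp0)=1 -> write in place. 3 ppages; refcounts: pp0:1 pp1:2 pp2:1
Op 5: fork(P0) -> P2. 3 ppages; refcounts: pp0:2 pp1:3 pp2:1
Op 6: write(P1, v0, 100). refcount(pp2)=1 -> write in place. 3 ppages; refcounts: pp0:2 pp1:3 pp2:1
Op 7: write(P1, v1, 128). refcount(pp1)=3>1 -> COPY to pp3. 4 ppages; refcounts: pp0:2 pp1:2 pp2:1 pp3:1
P0: v0 -> pp0 = 155
P1: v0 -> pp2 = 100
P2: v0 -> pp0 = 155

Answer: 155 100 155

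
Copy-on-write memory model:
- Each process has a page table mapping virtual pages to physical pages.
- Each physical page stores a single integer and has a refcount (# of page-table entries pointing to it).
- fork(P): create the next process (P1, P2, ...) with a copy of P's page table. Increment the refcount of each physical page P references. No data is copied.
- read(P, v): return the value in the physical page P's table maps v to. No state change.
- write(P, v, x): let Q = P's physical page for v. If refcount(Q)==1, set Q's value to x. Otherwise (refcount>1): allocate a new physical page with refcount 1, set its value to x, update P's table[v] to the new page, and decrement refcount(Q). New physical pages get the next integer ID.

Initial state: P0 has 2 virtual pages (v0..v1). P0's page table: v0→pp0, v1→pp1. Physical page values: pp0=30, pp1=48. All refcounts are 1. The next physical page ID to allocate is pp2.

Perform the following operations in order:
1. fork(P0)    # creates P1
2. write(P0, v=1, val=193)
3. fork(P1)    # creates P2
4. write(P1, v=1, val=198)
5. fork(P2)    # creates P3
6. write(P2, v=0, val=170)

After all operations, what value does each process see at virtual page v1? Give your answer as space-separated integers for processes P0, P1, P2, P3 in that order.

Answer: 193 198 48 48

Derivation:
Op 1: fork(P0) -> P1. 2 ppages; refcounts: pp0:2 pp1:2
Op 2: write(P0, v1, 193). refcount(pp1)=2>1 -> COPY to pp2. 3 ppages; refcounts: pp0:2 pp1:1 pp2:1
Op 3: fork(P1) -> P2. 3 ppages; refcounts: pp0:3 pp1:2 pp2:1
Op 4: write(P1, v1, 198). refcount(pp1)=2>1 -> COPY to pp3. 4 ppages; refcounts: pp0:3 pp1:1 pp2:1 pp3:1
Op 5: fork(P2) -> P3. 4 ppages; refcounts: pp0:4 pp1:2 pp2:1 pp3:1
Op 6: write(P2, v0, 170). refcount(pp0)=4>1 -> COPY to pp4. 5 ppages; refcounts: pp0:3 pp1:2 pp2:1 pp3:1 pp4:1
P0: v1 -> pp2 = 193
P1: v1 -> pp3 = 198
P2: v1 -> pp1 = 48
P3: v1 -> pp1 = 48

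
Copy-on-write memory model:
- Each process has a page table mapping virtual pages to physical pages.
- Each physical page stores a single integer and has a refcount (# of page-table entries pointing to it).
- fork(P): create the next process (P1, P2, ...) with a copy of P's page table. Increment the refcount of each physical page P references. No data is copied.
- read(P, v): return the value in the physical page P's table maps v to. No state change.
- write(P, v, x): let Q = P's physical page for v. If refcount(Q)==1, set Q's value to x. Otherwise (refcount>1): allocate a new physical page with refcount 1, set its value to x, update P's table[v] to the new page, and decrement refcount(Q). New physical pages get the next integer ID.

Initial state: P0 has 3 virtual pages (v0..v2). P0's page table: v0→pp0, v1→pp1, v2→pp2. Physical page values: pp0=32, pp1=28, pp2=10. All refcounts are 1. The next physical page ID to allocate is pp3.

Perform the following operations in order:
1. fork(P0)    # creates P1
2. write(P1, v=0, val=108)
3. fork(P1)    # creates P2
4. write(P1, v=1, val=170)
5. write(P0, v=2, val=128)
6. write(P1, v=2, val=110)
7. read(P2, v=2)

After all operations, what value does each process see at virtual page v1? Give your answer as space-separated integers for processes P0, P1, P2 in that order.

Answer: 28 170 28

Derivation:
Op 1: fork(P0) -> P1. 3 ppages; refcounts: pp0:2 pp1:2 pp2:2
Op 2: write(P1, v0, 108). refcount(pp0)=2>1 -> COPY to pp3. 4 ppages; refcounts: pp0:1 pp1:2 pp2:2 pp3:1
Op 3: fork(P1) -> P2. 4 ppages; refcounts: pp0:1 pp1:3 pp2:3 pp3:2
Op 4: write(P1, v1, 170). refcount(pp1)=3>1 -> COPY to pp4. 5 ppages; refcounts: pp0:1 pp1:2 pp2:3 pp3:2 pp4:1
Op 5: write(P0, v2, 128). refcount(pp2)=3>1 -> COPY to pp5. 6 ppages; refcounts: pp0:1 pp1:2 pp2:2 pp3:2 pp4:1 pp5:1
Op 6: write(P1, v2, 110). refcount(pp2)=2>1 -> COPY to pp6. 7 ppages; refcounts: pp0:1 pp1:2 pp2:1 pp3:2 pp4:1 pp5:1 pp6:1
Op 7: read(P2, v2) -> 10. No state change.
P0: v1 -> pp1 = 28
P1: v1 -> pp4 = 170
P2: v1 -> pp1 = 28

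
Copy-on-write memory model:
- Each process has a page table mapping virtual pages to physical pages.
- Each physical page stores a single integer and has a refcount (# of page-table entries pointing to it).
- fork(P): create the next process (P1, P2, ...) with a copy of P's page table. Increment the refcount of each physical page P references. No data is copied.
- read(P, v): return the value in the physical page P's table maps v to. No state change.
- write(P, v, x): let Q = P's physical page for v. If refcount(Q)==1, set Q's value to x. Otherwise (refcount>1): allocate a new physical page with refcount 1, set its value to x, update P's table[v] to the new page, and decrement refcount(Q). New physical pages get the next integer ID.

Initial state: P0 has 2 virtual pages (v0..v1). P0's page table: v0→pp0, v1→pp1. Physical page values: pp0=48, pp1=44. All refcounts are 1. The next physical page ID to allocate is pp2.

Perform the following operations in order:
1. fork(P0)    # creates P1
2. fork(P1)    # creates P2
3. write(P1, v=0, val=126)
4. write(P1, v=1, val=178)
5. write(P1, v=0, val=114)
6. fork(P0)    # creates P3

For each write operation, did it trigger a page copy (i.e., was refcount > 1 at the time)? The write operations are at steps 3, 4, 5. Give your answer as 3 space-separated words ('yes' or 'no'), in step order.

Op 1: fork(P0) -> P1. 2 ppages; refcounts: pp0:2 pp1:2
Op 2: fork(P1) -> P2. 2 ppages; refcounts: pp0:3 pp1:3
Op 3: write(P1, v0, 126). refcount(pp0)=3>1 -> COPY to pp2. 3 ppages; refcounts: pp0:2 pp1:3 pp2:1
Op 4: write(P1, v1, 178). refcount(pp1)=3>1 -> COPY to pp3. 4 ppages; refcounts: pp0:2 pp1:2 pp2:1 pp3:1
Op 5: write(P1, v0, 114). refcount(pp2)=1 -> write in place. 4 ppages; refcounts: pp0:2 pp1:2 pp2:1 pp3:1
Op 6: fork(P0) -> P3. 4 ppages; refcounts: pp0:3 pp1:3 pp2:1 pp3:1

yes yes no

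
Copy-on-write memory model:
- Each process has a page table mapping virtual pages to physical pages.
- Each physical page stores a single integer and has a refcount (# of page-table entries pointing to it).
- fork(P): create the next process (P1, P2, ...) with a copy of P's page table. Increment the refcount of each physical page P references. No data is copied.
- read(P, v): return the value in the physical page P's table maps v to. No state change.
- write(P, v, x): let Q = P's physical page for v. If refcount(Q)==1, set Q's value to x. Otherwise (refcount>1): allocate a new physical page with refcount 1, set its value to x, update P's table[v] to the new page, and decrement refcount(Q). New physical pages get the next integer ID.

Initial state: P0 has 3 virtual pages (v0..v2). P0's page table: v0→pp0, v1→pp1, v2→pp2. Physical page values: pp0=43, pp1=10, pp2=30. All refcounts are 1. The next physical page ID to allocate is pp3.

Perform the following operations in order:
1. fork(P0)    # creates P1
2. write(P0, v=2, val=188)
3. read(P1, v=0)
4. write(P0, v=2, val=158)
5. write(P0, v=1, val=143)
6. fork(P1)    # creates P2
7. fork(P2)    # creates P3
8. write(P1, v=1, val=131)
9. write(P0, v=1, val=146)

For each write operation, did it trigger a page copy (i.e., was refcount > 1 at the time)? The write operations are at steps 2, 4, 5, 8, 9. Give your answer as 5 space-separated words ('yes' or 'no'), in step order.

Op 1: fork(P0) -> P1. 3 ppages; refcounts: pp0:2 pp1:2 pp2:2
Op 2: write(P0, v2, 188). refcount(pp2)=2>1 -> COPY to pp3. 4 ppages; refcounts: pp0:2 pp1:2 pp2:1 pp3:1
Op 3: read(P1, v0) -> 43. No state change.
Op 4: write(P0, v2, 158). refcount(pp3)=1 -> write in place. 4 ppages; refcounts: pp0:2 pp1:2 pp2:1 pp3:1
Op 5: write(P0, v1, 143). refcount(pp1)=2>1 -> COPY to pp4. 5 ppages; refcounts: pp0:2 pp1:1 pp2:1 pp3:1 pp4:1
Op 6: fork(P1) -> P2. 5 ppages; refcounts: pp0:3 pp1:2 pp2:2 pp3:1 pp4:1
Op 7: fork(P2) -> P3. 5 ppages; refcounts: pp0:4 pp1:3 pp2:3 pp3:1 pp4:1
Op 8: write(P1, v1, 131). refcount(pp1)=3>1 -> COPY to pp5. 6 ppages; refcounts: pp0:4 pp1:2 pp2:3 pp3:1 pp4:1 pp5:1
Op 9: write(P0, v1, 146). refcount(pp4)=1 -> write in place. 6 ppages; refcounts: pp0:4 pp1:2 pp2:3 pp3:1 pp4:1 pp5:1

yes no yes yes no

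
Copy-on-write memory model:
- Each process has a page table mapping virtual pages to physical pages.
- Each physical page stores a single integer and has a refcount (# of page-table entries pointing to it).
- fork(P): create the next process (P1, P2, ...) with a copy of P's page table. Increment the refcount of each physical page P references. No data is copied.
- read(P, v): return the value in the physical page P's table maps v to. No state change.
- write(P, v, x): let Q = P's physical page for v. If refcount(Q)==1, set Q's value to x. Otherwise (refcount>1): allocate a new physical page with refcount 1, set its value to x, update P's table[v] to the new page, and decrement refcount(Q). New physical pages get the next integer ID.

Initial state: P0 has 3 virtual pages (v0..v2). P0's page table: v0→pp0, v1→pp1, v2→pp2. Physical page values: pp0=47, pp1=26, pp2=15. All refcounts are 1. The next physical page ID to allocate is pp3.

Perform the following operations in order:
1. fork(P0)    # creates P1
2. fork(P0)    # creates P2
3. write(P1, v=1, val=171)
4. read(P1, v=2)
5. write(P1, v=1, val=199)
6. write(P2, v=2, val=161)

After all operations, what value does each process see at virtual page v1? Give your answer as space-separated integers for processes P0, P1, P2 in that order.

Answer: 26 199 26

Derivation:
Op 1: fork(P0) -> P1. 3 ppages; refcounts: pp0:2 pp1:2 pp2:2
Op 2: fork(P0) -> P2. 3 ppages; refcounts: pp0:3 pp1:3 pp2:3
Op 3: write(P1, v1, 171). refcount(pp1)=3>1 -> COPY to pp3. 4 ppages; refcounts: pp0:3 pp1:2 pp2:3 pp3:1
Op 4: read(P1, v2) -> 15. No state change.
Op 5: write(P1, v1, 199). refcount(pp3)=1 -> write in place. 4 ppages; refcounts: pp0:3 pp1:2 pp2:3 pp3:1
Op 6: write(P2, v2, 161). refcount(pp2)=3>1 -> COPY to pp4. 5 ppages; refcounts: pp0:3 pp1:2 pp2:2 pp3:1 pp4:1
P0: v1 -> pp1 = 26
P1: v1 -> pp3 = 199
P2: v1 -> pp1 = 26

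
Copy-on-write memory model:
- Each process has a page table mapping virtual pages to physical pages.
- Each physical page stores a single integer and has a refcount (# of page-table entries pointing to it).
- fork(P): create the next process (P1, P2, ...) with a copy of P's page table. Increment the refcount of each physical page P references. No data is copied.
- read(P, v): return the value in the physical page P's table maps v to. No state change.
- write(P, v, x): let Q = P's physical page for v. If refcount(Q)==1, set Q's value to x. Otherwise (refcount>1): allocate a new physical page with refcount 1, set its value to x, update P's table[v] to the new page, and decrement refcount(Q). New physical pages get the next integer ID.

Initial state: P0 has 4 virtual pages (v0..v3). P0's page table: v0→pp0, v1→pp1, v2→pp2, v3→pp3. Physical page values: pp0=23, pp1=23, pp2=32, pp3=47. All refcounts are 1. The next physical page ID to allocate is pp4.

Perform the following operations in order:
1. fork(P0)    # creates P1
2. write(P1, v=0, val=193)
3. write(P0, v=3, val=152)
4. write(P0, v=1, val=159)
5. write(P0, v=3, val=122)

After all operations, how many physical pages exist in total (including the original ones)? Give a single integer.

Op 1: fork(P0) -> P1. 4 ppages; refcounts: pp0:2 pp1:2 pp2:2 pp3:2
Op 2: write(P1, v0, 193). refcount(pp0)=2>1 -> COPY to pp4. 5 ppages; refcounts: pp0:1 pp1:2 pp2:2 pp3:2 pp4:1
Op 3: write(P0, v3, 152). refcount(pp3)=2>1 -> COPY to pp5. 6 ppages; refcounts: pp0:1 pp1:2 pp2:2 pp3:1 pp4:1 pp5:1
Op 4: write(P0, v1, 159). refcount(pp1)=2>1 -> COPY to pp6. 7 ppages; refcounts: pp0:1 pp1:1 pp2:2 pp3:1 pp4:1 pp5:1 pp6:1
Op 5: write(P0, v3, 122). refcount(pp5)=1 -> write in place. 7 ppages; refcounts: pp0:1 pp1:1 pp2:2 pp3:1 pp4:1 pp5:1 pp6:1

Answer: 7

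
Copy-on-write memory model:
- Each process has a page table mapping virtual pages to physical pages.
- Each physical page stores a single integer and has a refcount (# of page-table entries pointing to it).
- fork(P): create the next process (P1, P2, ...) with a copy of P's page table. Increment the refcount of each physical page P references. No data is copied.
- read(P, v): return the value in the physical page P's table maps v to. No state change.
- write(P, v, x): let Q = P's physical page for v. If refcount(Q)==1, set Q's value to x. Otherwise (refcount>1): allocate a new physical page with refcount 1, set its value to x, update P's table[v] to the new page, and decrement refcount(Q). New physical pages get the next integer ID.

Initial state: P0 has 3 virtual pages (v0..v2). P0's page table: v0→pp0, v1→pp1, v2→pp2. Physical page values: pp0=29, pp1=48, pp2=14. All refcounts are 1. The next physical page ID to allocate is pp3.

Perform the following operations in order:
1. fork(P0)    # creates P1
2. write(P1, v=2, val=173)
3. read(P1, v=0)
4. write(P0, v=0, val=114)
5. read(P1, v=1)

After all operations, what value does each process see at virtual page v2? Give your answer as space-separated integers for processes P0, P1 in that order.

Answer: 14 173

Derivation:
Op 1: fork(P0) -> P1. 3 ppages; refcounts: pp0:2 pp1:2 pp2:2
Op 2: write(P1, v2, 173). refcount(pp2)=2>1 -> COPY to pp3. 4 ppages; refcounts: pp0:2 pp1:2 pp2:1 pp3:1
Op 3: read(P1, v0) -> 29. No state change.
Op 4: write(P0, v0, 114). refcount(pp0)=2>1 -> COPY to pp4. 5 ppages; refcounts: pp0:1 pp1:2 pp2:1 pp3:1 pp4:1
Op 5: read(P1, v1) -> 48. No state change.
P0: v2 -> pp2 = 14
P1: v2 -> pp3 = 173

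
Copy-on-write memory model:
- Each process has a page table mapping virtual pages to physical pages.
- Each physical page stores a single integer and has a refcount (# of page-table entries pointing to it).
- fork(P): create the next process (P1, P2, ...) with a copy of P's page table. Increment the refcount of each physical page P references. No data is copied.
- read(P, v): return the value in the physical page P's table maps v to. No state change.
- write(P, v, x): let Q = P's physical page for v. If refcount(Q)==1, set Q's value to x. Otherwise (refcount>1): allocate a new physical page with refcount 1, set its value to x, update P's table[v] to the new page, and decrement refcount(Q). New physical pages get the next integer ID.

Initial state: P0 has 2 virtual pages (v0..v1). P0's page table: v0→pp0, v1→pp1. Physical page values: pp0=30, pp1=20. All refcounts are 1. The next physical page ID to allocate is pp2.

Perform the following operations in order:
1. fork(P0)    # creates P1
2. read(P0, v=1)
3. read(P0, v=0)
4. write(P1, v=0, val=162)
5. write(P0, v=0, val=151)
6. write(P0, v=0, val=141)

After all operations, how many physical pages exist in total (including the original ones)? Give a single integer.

Answer: 3

Derivation:
Op 1: fork(P0) -> P1. 2 ppages; refcounts: pp0:2 pp1:2
Op 2: read(P0, v1) -> 20. No state change.
Op 3: read(P0, v0) -> 30. No state change.
Op 4: write(P1, v0, 162). refcount(pp0)=2>1 -> COPY to pp2. 3 ppages; refcounts: pp0:1 pp1:2 pp2:1
Op 5: write(P0, v0, 151). refcount(pp0)=1 -> write in place. 3 ppages; refcounts: pp0:1 pp1:2 pp2:1
Op 6: write(P0, v0, 141). refcount(pp0)=1 -> write in place. 3 ppages; refcounts: pp0:1 pp1:2 pp2:1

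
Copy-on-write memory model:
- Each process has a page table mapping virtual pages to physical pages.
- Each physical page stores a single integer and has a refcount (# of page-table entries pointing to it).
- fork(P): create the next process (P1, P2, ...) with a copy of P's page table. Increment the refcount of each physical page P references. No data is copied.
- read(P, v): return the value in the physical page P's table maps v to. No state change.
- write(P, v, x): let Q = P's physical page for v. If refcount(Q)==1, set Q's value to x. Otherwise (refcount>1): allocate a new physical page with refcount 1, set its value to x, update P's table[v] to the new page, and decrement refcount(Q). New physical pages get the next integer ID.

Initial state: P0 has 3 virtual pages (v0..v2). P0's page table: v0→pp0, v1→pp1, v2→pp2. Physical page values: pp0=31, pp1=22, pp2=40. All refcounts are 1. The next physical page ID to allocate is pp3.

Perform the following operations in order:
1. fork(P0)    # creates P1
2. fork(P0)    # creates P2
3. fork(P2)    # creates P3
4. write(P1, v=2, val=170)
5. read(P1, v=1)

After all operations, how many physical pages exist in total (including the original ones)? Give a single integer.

Answer: 4

Derivation:
Op 1: fork(P0) -> P1. 3 ppages; refcounts: pp0:2 pp1:2 pp2:2
Op 2: fork(P0) -> P2. 3 ppages; refcounts: pp0:3 pp1:3 pp2:3
Op 3: fork(P2) -> P3. 3 ppages; refcounts: pp0:4 pp1:4 pp2:4
Op 4: write(P1, v2, 170). refcount(pp2)=4>1 -> COPY to pp3. 4 ppages; refcounts: pp0:4 pp1:4 pp2:3 pp3:1
Op 5: read(P1, v1) -> 22. No state change.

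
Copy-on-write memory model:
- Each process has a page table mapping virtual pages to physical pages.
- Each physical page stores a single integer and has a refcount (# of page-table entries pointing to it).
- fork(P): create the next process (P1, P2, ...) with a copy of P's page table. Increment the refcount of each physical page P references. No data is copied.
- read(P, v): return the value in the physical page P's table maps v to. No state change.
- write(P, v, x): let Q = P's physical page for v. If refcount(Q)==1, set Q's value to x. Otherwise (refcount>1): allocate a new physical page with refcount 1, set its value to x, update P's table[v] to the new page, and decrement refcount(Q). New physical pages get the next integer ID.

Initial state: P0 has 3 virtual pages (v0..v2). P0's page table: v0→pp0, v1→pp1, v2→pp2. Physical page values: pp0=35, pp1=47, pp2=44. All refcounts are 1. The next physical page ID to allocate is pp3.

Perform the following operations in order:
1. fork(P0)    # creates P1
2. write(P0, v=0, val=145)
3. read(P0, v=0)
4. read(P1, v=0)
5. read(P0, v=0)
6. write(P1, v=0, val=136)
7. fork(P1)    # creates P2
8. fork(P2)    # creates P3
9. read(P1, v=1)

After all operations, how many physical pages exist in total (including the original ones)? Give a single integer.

Op 1: fork(P0) -> P1. 3 ppages; refcounts: pp0:2 pp1:2 pp2:2
Op 2: write(P0, v0, 145). refcount(pp0)=2>1 -> COPY to pp3. 4 ppages; refcounts: pp0:1 pp1:2 pp2:2 pp3:1
Op 3: read(P0, v0) -> 145. No state change.
Op 4: read(P1, v0) -> 35. No state change.
Op 5: read(P0, v0) -> 145. No state change.
Op 6: write(P1, v0, 136). refcount(pp0)=1 -> write in place. 4 ppages; refcounts: pp0:1 pp1:2 pp2:2 pp3:1
Op 7: fork(P1) -> P2. 4 ppages; refcounts: pp0:2 pp1:3 pp2:3 pp3:1
Op 8: fork(P2) -> P3. 4 ppages; refcounts: pp0:3 pp1:4 pp2:4 pp3:1
Op 9: read(P1, v1) -> 47. No state change.

Answer: 4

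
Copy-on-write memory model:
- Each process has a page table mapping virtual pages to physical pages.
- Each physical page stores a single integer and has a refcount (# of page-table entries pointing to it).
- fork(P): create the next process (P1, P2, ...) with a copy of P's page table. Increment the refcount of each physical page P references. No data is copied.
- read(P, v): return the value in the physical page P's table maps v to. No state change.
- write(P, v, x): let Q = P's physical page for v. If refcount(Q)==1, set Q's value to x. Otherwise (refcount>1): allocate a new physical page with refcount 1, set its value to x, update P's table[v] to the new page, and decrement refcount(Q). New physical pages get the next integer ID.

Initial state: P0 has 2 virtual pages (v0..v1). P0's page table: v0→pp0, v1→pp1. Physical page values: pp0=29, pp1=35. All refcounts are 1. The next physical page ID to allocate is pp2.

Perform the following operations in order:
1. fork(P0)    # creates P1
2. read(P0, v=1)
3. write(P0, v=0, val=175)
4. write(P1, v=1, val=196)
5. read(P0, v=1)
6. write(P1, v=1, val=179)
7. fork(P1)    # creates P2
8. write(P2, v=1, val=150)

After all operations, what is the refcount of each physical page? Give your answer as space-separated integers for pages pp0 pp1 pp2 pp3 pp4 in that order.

Answer: 2 1 1 1 1

Derivation:
Op 1: fork(P0) -> P1. 2 ppages; refcounts: pp0:2 pp1:2
Op 2: read(P0, v1) -> 35. No state change.
Op 3: write(P0, v0, 175). refcount(pp0)=2>1 -> COPY to pp2. 3 ppages; refcounts: pp0:1 pp1:2 pp2:1
Op 4: write(P1, v1, 196). refcount(pp1)=2>1 -> COPY to pp3. 4 ppages; refcounts: pp0:1 pp1:1 pp2:1 pp3:1
Op 5: read(P0, v1) -> 35. No state change.
Op 6: write(P1, v1, 179). refcount(pp3)=1 -> write in place. 4 ppages; refcounts: pp0:1 pp1:1 pp2:1 pp3:1
Op 7: fork(P1) -> P2. 4 ppages; refcounts: pp0:2 pp1:1 pp2:1 pp3:2
Op 8: write(P2, v1, 150). refcount(pp3)=2>1 -> COPY to pp4. 5 ppages; refcounts: pp0:2 pp1:1 pp2:1 pp3:1 pp4:1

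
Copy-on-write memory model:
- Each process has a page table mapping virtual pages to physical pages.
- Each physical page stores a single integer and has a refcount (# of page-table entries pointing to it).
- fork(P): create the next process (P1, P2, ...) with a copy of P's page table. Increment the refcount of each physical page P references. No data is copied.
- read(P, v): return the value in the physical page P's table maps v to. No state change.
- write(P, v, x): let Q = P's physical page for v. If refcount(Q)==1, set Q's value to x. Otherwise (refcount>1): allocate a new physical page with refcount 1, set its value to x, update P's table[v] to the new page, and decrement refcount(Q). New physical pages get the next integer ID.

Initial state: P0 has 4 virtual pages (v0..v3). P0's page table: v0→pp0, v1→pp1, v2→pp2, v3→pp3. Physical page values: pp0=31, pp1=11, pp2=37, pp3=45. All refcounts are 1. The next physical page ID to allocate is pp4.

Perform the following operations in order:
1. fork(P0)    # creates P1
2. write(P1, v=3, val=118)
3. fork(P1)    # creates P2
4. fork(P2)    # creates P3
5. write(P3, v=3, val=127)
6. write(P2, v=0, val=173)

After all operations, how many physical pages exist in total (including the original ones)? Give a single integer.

Answer: 7

Derivation:
Op 1: fork(P0) -> P1. 4 ppages; refcounts: pp0:2 pp1:2 pp2:2 pp3:2
Op 2: write(P1, v3, 118). refcount(pp3)=2>1 -> COPY to pp4. 5 ppages; refcounts: pp0:2 pp1:2 pp2:2 pp3:1 pp4:1
Op 3: fork(P1) -> P2. 5 ppages; refcounts: pp0:3 pp1:3 pp2:3 pp3:1 pp4:2
Op 4: fork(P2) -> P3. 5 ppages; refcounts: pp0:4 pp1:4 pp2:4 pp3:1 pp4:3
Op 5: write(P3, v3, 127). refcount(pp4)=3>1 -> COPY to pp5. 6 ppages; refcounts: pp0:4 pp1:4 pp2:4 pp3:1 pp4:2 pp5:1
Op 6: write(P2, v0, 173). refcount(pp0)=4>1 -> COPY to pp6. 7 ppages; refcounts: pp0:3 pp1:4 pp2:4 pp3:1 pp4:2 pp5:1 pp6:1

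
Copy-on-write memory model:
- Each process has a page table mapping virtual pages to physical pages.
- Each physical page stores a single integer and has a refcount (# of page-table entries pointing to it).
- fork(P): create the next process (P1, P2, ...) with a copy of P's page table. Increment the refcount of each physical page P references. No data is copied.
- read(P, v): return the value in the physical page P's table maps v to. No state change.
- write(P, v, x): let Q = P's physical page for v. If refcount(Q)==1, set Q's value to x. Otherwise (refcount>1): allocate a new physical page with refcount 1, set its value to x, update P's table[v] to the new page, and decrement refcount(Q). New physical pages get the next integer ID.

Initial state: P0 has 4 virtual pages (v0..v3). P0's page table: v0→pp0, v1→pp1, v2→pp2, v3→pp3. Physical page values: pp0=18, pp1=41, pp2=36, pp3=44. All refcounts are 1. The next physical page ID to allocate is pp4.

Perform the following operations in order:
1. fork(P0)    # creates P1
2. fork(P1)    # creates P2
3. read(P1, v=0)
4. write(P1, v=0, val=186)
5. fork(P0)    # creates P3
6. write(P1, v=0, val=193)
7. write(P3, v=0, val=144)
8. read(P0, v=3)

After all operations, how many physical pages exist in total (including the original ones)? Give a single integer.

Op 1: fork(P0) -> P1. 4 ppages; refcounts: pp0:2 pp1:2 pp2:2 pp3:2
Op 2: fork(P1) -> P2. 4 ppages; refcounts: pp0:3 pp1:3 pp2:3 pp3:3
Op 3: read(P1, v0) -> 18. No state change.
Op 4: write(P1, v0, 186). refcount(pp0)=3>1 -> COPY to pp4. 5 ppages; refcounts: pp0:2 pp1:3 pp2:3 pp3:3 pp4:1
Op 5: fork(P0) -> P3. 5 ppages; refcounts: pp0:3 pp1:4 pp2:4 pp3:4 pp4:1
Op 6: write(P1, v0, 193). refcount(pp4)=1 -> write in place. 5 ppages; refcounts: pp0:3 pp1:4 pp2:4 pp3:4 pp4:1
Op 7: write(P3, v0, 144). refcount(pp0)=3>1 -> COPY to pp5. 6 ppages; refcounts: pp0:2 pp1:4 pp2:4 pp3:4 pp4:1 pp5:1
Op 8: read(P0, v3) -> 44. No state change.

Answer: 6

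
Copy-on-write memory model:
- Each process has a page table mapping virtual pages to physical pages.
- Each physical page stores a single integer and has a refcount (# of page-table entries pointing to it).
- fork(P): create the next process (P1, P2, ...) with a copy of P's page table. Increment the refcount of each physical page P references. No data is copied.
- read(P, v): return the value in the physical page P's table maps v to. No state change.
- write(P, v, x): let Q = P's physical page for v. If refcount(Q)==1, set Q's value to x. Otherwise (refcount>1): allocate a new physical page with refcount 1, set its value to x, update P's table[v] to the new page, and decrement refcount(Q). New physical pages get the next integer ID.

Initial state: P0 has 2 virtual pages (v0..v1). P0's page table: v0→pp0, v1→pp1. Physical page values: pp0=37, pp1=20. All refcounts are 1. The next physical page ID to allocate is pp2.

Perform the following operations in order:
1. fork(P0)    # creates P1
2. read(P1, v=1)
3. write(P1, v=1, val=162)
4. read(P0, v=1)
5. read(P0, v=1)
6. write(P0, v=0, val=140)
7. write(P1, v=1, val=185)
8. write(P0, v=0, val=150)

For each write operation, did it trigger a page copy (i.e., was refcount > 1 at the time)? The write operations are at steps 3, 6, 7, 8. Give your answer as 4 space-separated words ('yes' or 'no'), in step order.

Op 1: fork(P0) -> P1. 2 ppages; refcounts: pp0:2 pp1:2
Op 2: read(P1, v1) -> 20. No state change.
Op 3: write(P1, v1, 162). refcount(pp1)=2>1 -> COPY to pp2. 3 ppages; refcounts: pp0:2 pp1:1 pp2:1
Op 4: read(P0, v1) -> 20. No state change.
Op 5: read(P0, v1) -> 20. No state change.
Op 6: write(P0, v0, 140). refcount(pp0)=2>1 -> COPY to pp3. 4 ppages; refcounts: pp0:1 pp1:1 pp2:1 pp3:1
Op 7: write(P1, v1, 185). refcount(pp2)=1 -> write in place. 4 ppages; refcounts: pp0:1 pp1:1 pp2:1 pp3:1
Op 8: write(P0, v0, 150). refcount(pp3)=1 -> write in place. 4 ppages; refcounts: pp0:1 pp1:1 pp2:1 pp3:1

yes yes no no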